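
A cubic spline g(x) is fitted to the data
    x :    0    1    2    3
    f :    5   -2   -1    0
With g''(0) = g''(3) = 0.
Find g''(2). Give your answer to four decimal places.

Write M_i for g''(x_i). With h_i = 1, 1, 1 and divided differences Δ_i = -7, 1, 1, the continuity of g' gives the tridiagonal system
  1·M_0 + 4·M_1 + 1·M_2 = 6(Δ_1 - Δ_0) = 48
  1·M_1 + 4·M_2 + 1·M_3 = 6(Δ_2 - Δ_1) = 0
Natural end conditions: M_0 = M_3 = 0.
Solving: M_0 = 0, M_1 = 64/5, M_2 = -16/5, M_3 = 0.

-3.2000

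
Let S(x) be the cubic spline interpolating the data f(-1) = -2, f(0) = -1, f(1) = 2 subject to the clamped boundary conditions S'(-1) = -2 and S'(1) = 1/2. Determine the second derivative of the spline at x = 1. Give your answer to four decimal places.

-9.2500

Write σ_i for S''(x_i). With h_i = 1, 1 and divided differences Δ_i = 1, 3, the continuity of S' gives the tridiagonal system
  1·σ_0 + 4·σ_1 + 1·σ_2 = 6(Δ_1 - Δ_0) = 12
Clamped end conditions give two more equations: 2h_0·σ_0 + h_0·σ_1 = 6(Δ_0 - S'(-1)) = 18 and h_1·σ_1 + 2h_1·σ_2 = 6(S'(1) - Δ_1) = -15.
Hence σ_0 = 29/4, σ_1 = 7/2, σ_2 = -37/4.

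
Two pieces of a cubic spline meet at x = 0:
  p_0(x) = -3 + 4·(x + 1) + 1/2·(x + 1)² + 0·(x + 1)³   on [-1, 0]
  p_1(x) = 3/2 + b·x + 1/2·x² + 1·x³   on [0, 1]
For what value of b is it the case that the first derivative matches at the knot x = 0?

5

p_0'(x) = 4 + 1·(x + 1) + 0·(x + 1)², so p_0'(0) = 5. On the right, p_1'(0) = b, so b = 5.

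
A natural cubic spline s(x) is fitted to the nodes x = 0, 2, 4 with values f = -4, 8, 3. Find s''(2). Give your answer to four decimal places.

Put M_i = s'' at the i-th knot. Here h = (2, 2) and Δ = (6, -5/2), so the interior equations h_(i-1)·M_(i-1) + 2(h_(i-1)+h_i)·M_i + h_i·M_(i+1) = 6(Δ_i − Δ_(i-1)) read
  2·M_0 + 8·M_1 + 2·M_2 = 6(Δ_1 - Δ_0) = -51
Natural end conditions: M_0 = M_2 = 0.
Forward elimination and back-substitution give M_0 = 0, M_1 = -51/8, M_2 = 0.

-6.3750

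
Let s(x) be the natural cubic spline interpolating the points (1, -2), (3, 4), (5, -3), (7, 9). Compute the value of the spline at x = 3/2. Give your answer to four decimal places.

0.6094

Put m_i = s'' at the i-th knot. Here h = (2, 2, 2) and Δ = (3, -7/2, 6), so the interior equations h_(i-1)·m_(i-1) + 2(h_(i-1)+h_i)·m_i + h_i·m_(i+1) = 6(Δ_i − Δ_(i-1)) read
  2·m_0 + 8·m_1 + 2·m_2 = 6(Δ_1 - Δ_0) = -39
  2·m_1 + 8·m_2 + 2·m_3 = 6(Δ_2 - Δ_1) = 57
Natural end conditions: m_0 = m_3 = 0.
Hence m_0 = 0, m_1 = -71/10, m_2 = 89/10, m_3 = 0.
On [1, 3], s(x) = -2 + 161/30·(x - 1) + 0·(x - 1)² - 71/120·(x - 1)³.
With (x - 1) = 1/2: s(3/2) = 39/64.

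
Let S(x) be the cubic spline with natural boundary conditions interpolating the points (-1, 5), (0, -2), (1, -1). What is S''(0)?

Let m_i = S''(x_i). Step sizes h_i = 1, 1; slopes of the chords Δ_i = (y_(i+1) - y_i)/h_i = -7, 1.
  1·m_0 + 4·m_1 + 1·m_2 = 6(Δ_1 - Δ_0) = 48
Natural end conditions: m_0 = m_2 = 0.
Solving: m_0 = 0, m_1 = 12, m_2 = 0.

12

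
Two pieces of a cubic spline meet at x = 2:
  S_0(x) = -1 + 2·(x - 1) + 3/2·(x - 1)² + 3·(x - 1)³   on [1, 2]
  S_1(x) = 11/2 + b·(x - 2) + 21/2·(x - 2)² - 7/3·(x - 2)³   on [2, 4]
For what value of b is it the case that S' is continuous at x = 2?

14

S_0'(x) = 2 + 3·(x - 1) + 9·(x - 1)², so S_0'(2) = 14. On the right, S_1'(2) = b, so b = 14.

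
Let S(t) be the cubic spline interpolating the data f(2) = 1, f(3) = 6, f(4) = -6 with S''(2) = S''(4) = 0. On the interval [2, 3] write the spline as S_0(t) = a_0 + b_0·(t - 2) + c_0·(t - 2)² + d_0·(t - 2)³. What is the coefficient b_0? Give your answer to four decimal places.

9.2500

Write M_i for S''(x_i). With h_i = 1, 1 and divided differences Δ_i = 5, -12, the continuity of S' gives the tridiagonal system
  1·M_0 + 4·M_1 + 1·M_2 = 6(Δ_1 - Δ_0) = -102
Natural end conditions: M_0 = M_2 = 0.
Solving the tridiagonal system: M_0 = 0, M_1 = -51/2, M_2 = 0.
On [2, 3], with S_0(t) = a_0 + b_0·(t - 2) + c_0·(t - 2)² + d_0·(t - 2)³: c_0 = M_0/2 = 0, d_0 = (M_1 - M_0)/(6h_0) = -17/4, b_0 = Δ_0 - h_0(2M_0 + M_1)/6 = 37/4.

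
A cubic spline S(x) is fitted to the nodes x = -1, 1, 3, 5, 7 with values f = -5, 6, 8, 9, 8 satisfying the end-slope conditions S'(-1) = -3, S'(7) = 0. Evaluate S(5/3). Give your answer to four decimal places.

8.2566

Put m_i = S'' at the i-th knot. Here h = (2, 2, 2, 2) and Δ = (11/2, 1, 1/2, -1/2), so the interior equations h_(i-1)·m_(i-1) + 2(h_(i-1)+h_i)·m_i + h_i·m_(i+1) = 6(Δ_i − Δ_(i-1)) read
  2·m_0 + 8·m_1 + 2·m_2 = 6(Δ_1 - Δ_0) = -27
  2·m_1 + 8·m_2 + 2·m_3 = 6(Δ_2 - Δ_1) = -3
  2·m_2 + 8·m_3 + 2·m_4 = 6(Δ_3 - Δ_2) = -6
Clamped end conditions give two more equations: 2h_0·m_0 + h_0·m_1 = 6(Δ_0 - S'(-1)) = 51 and h_3·m_3 + 2h_3·m_4 = 6(S'(7) - Δ_3) = 3.
Forward elimination and back-substitution give m_0 = 1881/112, m_1 = -453/56, m_2 = 33/16, m_3 = -93/56, m_4 = 177/112.
On [1, 3], S(x) = 6 + 639/112·(x - 1) - 453/112·(x - 1)² + 379/448·(x - 1)³.
With (x - 1) = 2/3: S(5/3) = 3121/378.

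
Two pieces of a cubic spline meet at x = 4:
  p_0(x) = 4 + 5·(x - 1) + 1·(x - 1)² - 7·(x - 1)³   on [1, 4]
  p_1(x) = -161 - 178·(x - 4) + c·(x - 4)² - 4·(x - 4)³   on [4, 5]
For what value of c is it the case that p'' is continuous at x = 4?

-62

p_0''(x) = 2 - 42·(x - 1), so p_0''(4) = -124. On the right, p_1''(4) = 2c, so c = -62.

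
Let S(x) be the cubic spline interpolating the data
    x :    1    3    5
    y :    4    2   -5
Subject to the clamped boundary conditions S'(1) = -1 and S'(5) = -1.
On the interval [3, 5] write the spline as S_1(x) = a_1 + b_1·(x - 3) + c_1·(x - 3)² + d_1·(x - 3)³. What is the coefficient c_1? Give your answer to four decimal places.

Put M_i = S'' at the i-th knot. Here h = (2, 2) and Δ = (-1, -7/2), so the interior equations h_(i-1)·M_(i-1) + 2(h_(i-1)+h_i)·M_i + h_i·M_(i+1) = 6(Δ_i − Δ_(i-1)) read
  2·M_0 + 8·M_1 + 2·M_2 = 6(Δ_1 - Δ_0) = -15
Clamped end conditions give two more equations: 2h_0·M_0 + h_0·M_1 = 6(Δ_0 - S'(1)) = 0 and h_1·M_1 + 2h_1·M_2 = 6(S'(5) - Δ_1) = 15.
Hence M_0 = 15/8, M_1 = -15/4, M_2 = 45/8.
On [3, 5], with S_1(x) = a_1 + b_1·(x - 3) + c_1·(x - 3)² + d_1·(x - 3)³: c_1 = M_1/2 = -15/8, d_1 = (M_2 - M_1)/(6h_1) = 25/32, b_1 = Δ_1 - h_1(2M_1 + M_2)/6 = -23/8.

-1.8750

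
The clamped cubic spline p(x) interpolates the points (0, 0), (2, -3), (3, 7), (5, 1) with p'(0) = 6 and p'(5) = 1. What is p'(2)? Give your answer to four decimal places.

With M_i denoting the second derivative at x_i, h_i = 2, 1, 2, and Δ_i = (y_(i+1) − y_i)/h_i = -3/2, 10, -3:
  2·M_0 + 6·M_1 + 1·M_2 = 6(Δ_1 - Δ_0) = 69
  1·M_1 + 6·M_2 + 2·M_3 = 6(Δ_2 - Δ_1) = -78
Clamped end conditions give two more equations: 2h_0·M_0 + h_0·M_1 = 6(Δ_0 - p'(0)) = -45 and h_2·M_2 + 2h_2·M_3 = 6(p'(5) - Δ_2) = 24.
Solving: M_0 = -725/32, M_1 = 365/16, M_2 = -361/16, M_3 = 553/32.
On [2, 3], p'(x) = b_1 + 2c_1·(x - 2) + 3d_1·(x - 2)² with b_1 = Δ_1 - h_1(2M_1 + M_2)/6 = 197/32, c_1 = M_1/2 = 365/32, d_1 = (M_2 - M_1)/(6h_1) = -121/16. So p'(2) = 197/32.

6.1563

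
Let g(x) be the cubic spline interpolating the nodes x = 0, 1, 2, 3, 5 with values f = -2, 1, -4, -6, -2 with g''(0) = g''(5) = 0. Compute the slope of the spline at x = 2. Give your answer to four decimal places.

Put M_i = g'' at the i-th knot. Here h = (1, 1, 1, 2) and Δ = (3, -5, -2, 2), so the interior equations h_(i-1)·M_(i-1) + 2(h_(i-1)+h_i)·M_i + h_i·M_(i+1) = 6(Δ_i − Δ_(i-1)) read
  1·M_0 + 4·M_1 + 1·M_2 = 6(Δ_1 - Δ_0) = -48
  1·M_1 + 4·M_2 + 1·M_3 = 6(Δ_2 - Δ_1) = 18
  1·M_2 + 6·M_3 + 2·M_4 = 6(Δ_3 - Δ_2) = 24
Natural end conditions: M_0 = M_4 = 0.
Hence M_0 = 0, M_1 = -594/43, M_2 = 312/43, M_3 = 120/43, M_4 = 0.
On [2, 3], g'(x) = b_2 + 2c_2·(x - 2) + 3d_2·(x - 2)² with b_2 = Δ_2 - h_2(2M_2 + M_3)/6 = -210/43, c_2 = M_2/2 = 156/43, d_2 = (M_3 - M_2)/(6h_2) = -32/43. So g'(2) = -210/43.

-4.8837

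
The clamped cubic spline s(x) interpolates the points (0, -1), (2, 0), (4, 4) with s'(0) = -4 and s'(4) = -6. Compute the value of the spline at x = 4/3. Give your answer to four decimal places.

-2.1481

With m_i denoting the second derivative at x_i, h_i = 2, 2, and Δ_i = (y_(i+1) − y_i)/h_i = 1/2, 2:
  2·m_0 + 8·m_1 + 2·m_2 = 6(Δ_1 - Δ_0) = 9
Clamped end conditions give two more equations: 2h_0·m_0 + h_0·m_1 = 6(Δ_0 - s'(0)) = 27 and h_1·m_1 + 2h_1·m_2 = 6(s'(4) - Δ_1) = -48.
Hence m_0 = 41/8, m_1 = 13/4, m_2 = -109/8.
On [0, 2], s(x) = -1 - 4·x + 41/16·x² - 5/32·x³.
With x = 4/3: s(4/3) = -58/27.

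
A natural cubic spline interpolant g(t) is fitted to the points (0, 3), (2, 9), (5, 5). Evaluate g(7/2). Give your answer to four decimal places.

8.4625

Put m_i = g'' at the i-th knot. Here h = (2, 3) and Δ = (3, -4/3), so the interior equations h_(i-1)·m_(i-1) + 2(h_(i-1)+h_i)·m_i + h_i·m_(i+1) = 6(Δ_i − Δ_(i-1)) read
  2·m_0 + 10·m_1 + 3·m_2 = 6(Δ_1 - Δ_0) = -26
Natural end conditions: m_0 = m_2 = 0.
Forward elimination and back-substitution give m_0 = 0, m_1 = -13/5, m_2 = 0.
On [2, 5], g(t) = 9 + 19/15·(t - 2) - 13/10·(t - 2)² + 13/90·(t - 2)³.
With (t - 2) = 3/2: g(7/2) = 677/80.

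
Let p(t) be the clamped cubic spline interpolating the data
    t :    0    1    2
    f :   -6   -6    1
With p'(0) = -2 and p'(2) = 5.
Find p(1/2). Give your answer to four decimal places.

-6.8125

Let M_i = p''(x_i). Step sizes h_i = 1, 1; slopes of the chords Δ_i = (y_(i+1) - y_i)/h_i = 0, 7.
  1·M_0 + 4·M_1 + 1·M_2 = 6(Δ_1 - Δ_0) = 42
Clamped end conditions give two more equations: 2h_0·M_0 + h_0·M_1 = 6(Δ_0 - p'(0)) = 12 and h_1·M_1 + 2h_1·M_2 = 6(p'(2) - Δ_1) = -12.
Forward elimination and back-substitution give M_0 = -1, M_1 = 14, M_2 = -13.
On [0, 1], p(t) = -6 - 2·t - 1/2·t² + 5/2·t³.
With t = 1/2: p(1/2) = -109/16.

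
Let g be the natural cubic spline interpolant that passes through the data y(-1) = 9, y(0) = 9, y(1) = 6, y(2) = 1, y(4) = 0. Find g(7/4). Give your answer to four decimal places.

Put σ_i = g'' at the i-th knot. Here h = (1, 1, 1, 2) and Δ = (0, -3, -5, -1/2), so the interior equations h_(i-1)·σ_(i-1) + 2(h_(i-1)+h_i)·σ_i + h_i·σ_(i+1) = 6(Δ_i − Δ_(i-1)) read
  1·σ_0 + 4·σ_1 + 1·σ_2 = 6(Δ_1 - Δ_0) = -18
  1·σ_1 + 4·σ_2 + 1·σ_3 = 6(Δ_2 - Δ_1) = -12
  1·σ_2 + 6·σ_3 + 2·σ_4 = 6(Δ_3 - Δ_2) = 27
Natural end conditions: σ_0 = σ_4 = 0.
Forward elimination and back-substitution give σ_0 = 0, σ_1 = -315/86, σ_2 = -144/43, σ_3 = 435/86, σ_4 = 0.
On [1, 2], g(x) = 6 - 813/172·(x - 1) - 72/43·(x - 1)² + 241/172·(x - 1)³.
With (x - 1) = 3/4: g(7/4) = 23163/11008.

2.1042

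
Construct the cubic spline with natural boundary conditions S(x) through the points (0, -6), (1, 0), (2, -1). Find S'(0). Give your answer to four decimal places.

Let σ_i = S''(x_i). Step sizes h_i = 1, 1; slopes of the chords Δ_i = (y_(i+1) - y_i)/h_i = 6, -1.
  1·σ_0 + 4·σ_1 + 1·σ_2 = 6(Δ_1 - Δ_0) = -42
Natural end conditions: σ_0 = σ_2 = 0.
Solving: σ_0 = 0, σ_1 = -21/2, σ_2 = 0.
On [0, 1], S'(x) = b_0 + 2c_0·x + 3d_0·x² with b_0 = Δ_0 - h_0(2σ_0 + σ_1)/6 = 31/4, c_0 = σ_0/2 = 0, d_0 = (σ_1 - σ_0)/(6h_0) = -7/4. So S'(0) = 31/4.

7.7500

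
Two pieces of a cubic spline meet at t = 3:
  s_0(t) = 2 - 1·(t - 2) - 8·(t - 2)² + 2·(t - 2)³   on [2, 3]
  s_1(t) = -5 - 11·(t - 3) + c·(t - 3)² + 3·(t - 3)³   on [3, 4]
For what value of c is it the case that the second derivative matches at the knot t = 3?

-2

s_0''(t) = -16 + 12·(t - 2), so s_0''(3) = -4. On the right, s_1''(3) = 2c, so c = -2.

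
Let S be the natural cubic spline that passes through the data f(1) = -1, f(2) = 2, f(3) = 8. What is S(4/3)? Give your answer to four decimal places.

-0.2222

Write m_i for S''(x_i). With h_i = 1, 1 and divided differences Δ_i = 3, 6, the continuity of S' gives the tridiagonal system
  1·m_0 + 4·m_1 + 1·m_2 = 6(Δ_1 - Δ_0) = 18
Natural end conditions: m_0 = m_2 = 0.
Forward elimination and back-substitution give m_0 = 0, m_1 = 9/2, m_2 = 0.
On [1, 2], S(x) = -1 + 9/4·(x - 1) + 0·(x - 1)² + 3/4·(x - 1)³.
With (x - 1) = 1/3: S(4/3) = -2/9.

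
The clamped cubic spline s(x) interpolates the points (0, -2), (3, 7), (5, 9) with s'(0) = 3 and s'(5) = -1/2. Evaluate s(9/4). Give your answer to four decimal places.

With M_i denoting the second derivative at x_i, h_i = 3, 2, and Δ_i = (y_(i+1) − y_i)/h_i = 3, 1:
  3·M_0 + 10·M_1 + 2·M_2 = 6(Δ_1 - Δ_0) = -12
Clamped end conditions give two more equations: 2h_0·M_0 + h_0·M_1 = 6(Δ_0 - s'(0)) = 0 and h_1·M_1 + 2h_1·M_2 = 6(s'(5) - Δ_1) = -9.
Solving the tridiagonal system: M_0 = 1/2, M_1 = -1, M_2 = -7/4.
On [0, 3], s(x) = -2 + 3·x + 1/4·x² - 1/12·x³.
With x = 9/4: s(9/4) = 1297/256.

5.0664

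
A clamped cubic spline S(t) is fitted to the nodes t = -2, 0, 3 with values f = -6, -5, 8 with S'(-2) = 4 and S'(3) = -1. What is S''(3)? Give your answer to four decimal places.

Let M_i = S''(x_i). Step sizes h_i = 2, 3; slopes of the chords Δ_i = (y_(i+1) - y_i)/h_i = 1/2, 13/3.
  2·M_0 + 10·M_1 + 3·M_2 = 6(Δ_1 - Δ_0) = 23
Clamped end conditions give two more equations: 2h_0·M_0 + h_0·M_1 = 6(Δ_0 - S'(-2)) = -21 and h_1·M_1 + 2h_1·M_2 = 6(S'(3) - Δ_1) = -32.
Forward elimination and back-substitution give M_0 = -171/20, M_1 = 33/5, M_2 = -259/30.

-8.6333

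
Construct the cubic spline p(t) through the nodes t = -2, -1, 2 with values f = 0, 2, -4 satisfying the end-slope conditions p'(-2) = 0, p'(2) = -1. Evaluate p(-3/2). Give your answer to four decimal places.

With M_i denoting the second derivative at x_i, h_i = 1, 3, and Δ_i = (y_(i+1) − y_i)/h_i = 2, -2:
  1·M_0 + 8·M_1 + 3·M_2 = 6(Δ_1 - Δ_0) = -24
Clamped end conditions give two more equations: 2h_0·M_0 + h_0·M_1 = 6(Δ_0 - p'(-2)) = 12 and h_1·M_1 + 2h_1·M_2 = 6(p'(2) - Δ_1) = 6.
Forward elimination and back-substitution give M_0 = 35/4, M_1 = -11/2, M_2 = 15/4.
On [-2, -1], p(t) = 0 + 0·(t + 2) + 35/8·(t + 2)² - 19/8·(t + 2)³.
With (t + 2) = 1/2: p(-3/2) = 51/64.

0.7969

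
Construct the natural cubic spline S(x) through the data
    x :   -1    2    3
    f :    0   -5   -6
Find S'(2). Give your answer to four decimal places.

-1.1667

Write M_i for S''(x_i). With h_i = 3, 1 and divided differences Δ_i = -5/3, -1, the continuity of S' gives the tridiagonal system
  3·M_0 + 8·M_1 + 1·M_2 = 6(Δ_1 - Δ_0) = 4
Natural end conditions: M_0 = M_2 = 0.
Solving the tridiagonal system: M_0 = 0, M_1 = 1/2, M_2 = 0.
On [2, 3], S'(x) = b_1 + 2c_1·(x - 2) + 3d_1·(x - 2)² with b_1 = Δ_1 - h_1(2M_1 + M_2)/6 = -7/6, c_1 = M_1/2 = 1/4, d_1 = (M_2 - M_1)/(6h_1) = -1/12. So S'(2) = -7/6.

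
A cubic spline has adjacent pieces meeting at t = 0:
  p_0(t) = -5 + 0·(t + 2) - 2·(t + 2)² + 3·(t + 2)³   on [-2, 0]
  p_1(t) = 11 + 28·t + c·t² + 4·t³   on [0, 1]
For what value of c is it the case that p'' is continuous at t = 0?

p_0''(t) = -4 + 18·(t + 2), so p_0''(0) = 32. On the right, p_1''(0) = 2c, so c = 16.

16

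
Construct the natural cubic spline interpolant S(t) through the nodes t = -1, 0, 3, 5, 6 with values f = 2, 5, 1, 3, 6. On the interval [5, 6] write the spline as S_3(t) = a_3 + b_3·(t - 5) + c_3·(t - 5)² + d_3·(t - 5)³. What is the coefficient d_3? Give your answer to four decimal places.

With M_i denoting the second derivative at x_i, h_i = 1, 3, 2, 1, and Δ_i = (y_(i+1) − y_i)/h_i = 3, -4/3, 1, 3:
  1·M_0 + 8·M_1 + 3·M_2 = 6(Δ_1 - Δ_0) = -26
  3·M_1 + 10·M_2 + 2·M_3 = 6(Δ_2 - Δ_1) = 14
  2·M_2 + 6·M_3 + 1·M_4 = 6(Δ_3 - Δ_2) = 12
Natural end conditions: M_0 = M_4 = 0.
Forward elimination and back-substitution give M_0 = 0, M_1 = -818/197, M_2 = 474/197, M_3 = 236/197, M_4 = 0.
On [5, 6], with S_3(t) = a_3 + b_3·(t - 5) + c_3·(t - 5)² + d_3·(t - 5)³: c_3 = M_3/2 = 118/197, d_3 = (M_4 - M_3)/(6h_3) = -118/591, b_3 = Δ_3 - h_3(2M_3 + M_4)/6 = 1537/591.

-0.1997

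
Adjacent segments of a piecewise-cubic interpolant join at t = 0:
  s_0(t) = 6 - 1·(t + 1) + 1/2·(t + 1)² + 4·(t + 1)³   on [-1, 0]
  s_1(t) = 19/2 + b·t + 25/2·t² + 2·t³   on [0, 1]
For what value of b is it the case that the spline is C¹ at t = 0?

12

s_0'(t) = -1 + 1·(t + 1) + 12·(t + 1)², so s_0'(0) = 12. On the right, s_1'(0) = b, so b = 12.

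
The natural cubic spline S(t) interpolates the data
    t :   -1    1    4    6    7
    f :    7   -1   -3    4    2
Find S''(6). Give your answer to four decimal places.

-6.6858

Put σ_i = S'' at the i-th knot. Here h = (2, 3, 2, 1) and Δ = (-4, -2/3, 7/2, -2), so the interior equations h_(i-1)·σ_(i-1) + 2(h_(i-1)+h_i)·σ_i + h_i·σ_(i+1) = 6(Δ_i − Δ_(i-1)) read
  2·σ_0 + 10·σ_1 + 3·σ_2 = 6(Δ_1 - Δ_0) = 20
  3·σ_1 + 10·σ_2 + 2·σ_3 = 6(Δ_2 - Δ_1) = 25
  2·σ_2 + 6·σ_3 + 1·σ_4 = 6(Δ_3 - Δ_2) = -33
Natural end conditions: σ_0 = σ_4 = 0.
Forward elimination and back-substitution give σ_0 = 0, σ_1 = 236/253, σ_2 = 900/253, σ_3 = -3383/506, σ_4 = 0.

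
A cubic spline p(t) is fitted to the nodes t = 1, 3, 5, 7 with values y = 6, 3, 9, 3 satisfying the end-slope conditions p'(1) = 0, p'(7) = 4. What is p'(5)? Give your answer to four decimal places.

Write σ_i for p''(x_i). With h_i = 2, 2, 2 and divided differences Δ_i = -3/2, 3, -3, the continuity of p' gives the tridiagonal system
  2·σ_0 + 8·σ_1 + 2·σ_2 = 6(Δ_1 - Δ_0) = 27
  2·σ_1 + 8·σ_2 + 2·σ_3 = 6(Δ_2 - Δ_1) = -36
Clamped end conditions give two more equations: 2h_0·σ_0 + h_0·σ_1 = 6(Δ_0 - p'(1)) = -9 and h_2·σ_2 + 2h_2·σ_3 = 6(p'(7) - Δ_2) = 42.
Solving the tridiagonal system: σ_0 = -179/30, σ_1 = 223/30, σ_2 = -154/15, σ_3 = 469/30.
On [5, 7], p'(t) = b_2 + 2c_2·(t - 5) + 3d_2·(t - 5)² with b_2 = Δ_2 - h_2(2σ_2 + σ_3)/6 = -41/30, c_2 = σ_2/2 = -77/15, d_2 = (σ_3 - σ_2)/(6h_2) = 259/120. So p'(5) = -41/30.

-1.3667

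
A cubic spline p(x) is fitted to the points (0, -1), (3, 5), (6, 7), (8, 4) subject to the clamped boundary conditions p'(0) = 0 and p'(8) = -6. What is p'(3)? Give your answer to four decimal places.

1.8816

Write m_i for p''(x_i). With h_i = 3, 3, 2 and divided differences Δ_i = 2, 2/3, -3/2, the continuity of p' gives the tridiagonal system
  3·m_0 + 12·m_1 + 3·m_2 = 6(Δ_1 - Δ_0) = -8
  3·m_1 + 10·m_2 + 2·m_3 = 6(Δ_2 - Δ_1) = -13
Clamped end conditions give two more equations: 2h_0·m_0 + h_0·m_1 = 6(Δ_0 - p'(0)) = 12 and h_2·m_2 + 2h_2·m_3 = 6(p'(8) - Δ_2) = -27.
Solving: m_0 = 313/114, m_1 = -85/57, m_2 = 21/38, m_3 = -267/38.
On [3, 6], p'(x) = b_1 + 2c_1·(x - 3) + 3d_1·(x - 3)² with b_1 = Δ_1 - h_1(2m_1 + m_2)/6 = 143/76, c_1 = m_1/2 = -85/114, d_1 = (m_2 - m_1)/(6h_1) = 233/2052. So p'(3) = 143/76.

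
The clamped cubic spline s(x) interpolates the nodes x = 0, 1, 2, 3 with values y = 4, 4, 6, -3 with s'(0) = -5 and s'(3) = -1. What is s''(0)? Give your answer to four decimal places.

Let m_i = s''(x_i). Step sizes h_i = 1, 1, 1; slopes of the chords Δ_i = (y_(i+1) - y_i)/h_i = 0, 2, -9.
  1·m_0 + 4·m_1 + 1·m_2 = 6(Δ_1 - Δ_0) = 12
  1·m_1 + 4·m_2 + 1·m_3 = 6(Δ_2 - Δ_1) = -66
Clamped end conditions give two more equations: 2h_0·m_0 + h_0·m_1 = 6(Δ_0 - s'(0)) = 30 and h_2·m_2 + 2h_2·m_3 = 6(s'(3) - Δ_2) = 48.
Hence m_0 = 172/15, m_1 = 106/15, m_2 = -416/15, m_3 = 568/15.

11.4667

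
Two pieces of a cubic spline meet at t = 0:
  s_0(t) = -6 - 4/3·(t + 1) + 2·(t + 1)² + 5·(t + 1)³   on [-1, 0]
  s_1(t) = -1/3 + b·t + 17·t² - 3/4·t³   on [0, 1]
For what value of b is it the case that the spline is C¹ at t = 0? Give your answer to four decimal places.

s_0'(t) = -4/3 + 4·(t + 1) + 15·(t + 1)², so s_0'(0) = 53/3. On the right, s_1'(0) = b, so b = 53/3.

17.6667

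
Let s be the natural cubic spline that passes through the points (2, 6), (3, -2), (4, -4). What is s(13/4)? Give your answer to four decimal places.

Let M_i = s''(x_i). Step sizes h_i = 1, 1; slopes of the chords Δ_i = (y_(i+1) - y_i)/h_i = -8, -2.
  1·M_0 + 4·M_1 + 1·M_2 = 6(Δ_1 - Δ_0) = 36
Natural end conditions: M_0 = M_2 = 0.
Solving the tridiagonal system: M_0 = 0, M_1 = 9, M_2 = 0.
On [3, 4], s(x) = -2 - 5·(x - 3) + 9/2·(x - 3)² - 3/2·(x - 3)³.
With (x - 3) = 1/4: s(13/4) = -383/128.

-2.9922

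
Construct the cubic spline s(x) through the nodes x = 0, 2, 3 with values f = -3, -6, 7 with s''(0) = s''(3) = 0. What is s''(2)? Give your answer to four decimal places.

14.5000

Let σ_i = s''(x_i). Step sizes h_i = 2, 1; slopes of the chords Δ_i = (y_(i+1) - y_i)/h_i = -3/2, 13.
  2·σ_0 + 6·σ_1 + 1·σ_2 = 6(Δ_1 - Δ_0) = 87
Natural end conditions: σ_0 = σ_2 = 0.
Hence σ_0 = 0, σ_1 = 29/2, σ_2 = 0.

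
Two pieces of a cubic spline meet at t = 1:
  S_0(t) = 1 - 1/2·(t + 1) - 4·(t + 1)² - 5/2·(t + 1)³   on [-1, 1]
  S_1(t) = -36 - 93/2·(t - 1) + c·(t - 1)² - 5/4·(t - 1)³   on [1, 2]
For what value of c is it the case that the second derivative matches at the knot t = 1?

S_0''(t) = -8 - 15·(t + 1), so S_0''(1) = -38. On the right, S_1''(1) = 2c, so c = -19.

-19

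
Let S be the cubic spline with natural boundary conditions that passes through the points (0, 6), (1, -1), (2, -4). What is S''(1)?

6

Write σ_i for S''(x_i). With h_i = 1, 1 and divided differences Δ_i = -7, -3, the continuity of S' gives the tridiagonal system
  1·σ_0 + 4·σ_1 + 1·σ_2 = 6(Δ_1 - Δ_0) = 24
Natural end conditions: σ_0 = σ_2 = 0.
Forward elimination and back-substitution give σ_0 = 0, σ_1 = 6, σ_2 = 0.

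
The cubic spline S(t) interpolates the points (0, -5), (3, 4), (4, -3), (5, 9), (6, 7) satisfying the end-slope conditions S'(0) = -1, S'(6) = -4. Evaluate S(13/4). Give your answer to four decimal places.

Let m_i = S''(x_i). Step sizes h_i = 3, 1, 1, 1; slopes of the chords Δ_i = (y_(i+1) - y_i)/h_i = 3, -7, 12, -2.
  3·m_0 + 8·m_1 + 1·m_2 = 6(Δ_1 - Δ_0) = -60
  1·m_1 + 4·m_2 + 1·m_3 = 6(Δ_2 - Δ_1) = 114
  1·m_2 + 4·m_3 + 1·m_4 = 6(Δ_3 - Δ_2) = -84
Clamped end conditions give two more equations: 2h_0·m_0 + h_0·m_1 = 6(Δ_0 - S'(0)) = 24 and h_3·m_3 + 2h_3·m_4 = 6(S'(6) - Δ_3) = -12.
Solving the tridiagonal system: m_0 = 229/18, m_1 = -157/9, m_2 = 745/18, m_3 = -307/9, m_4 = 199/18.
On [3, 4], S(t) = 4 - 97/12·(t - 3) - 157/18·(t - 3)² + 353/36·(t - 3)³.
With (t - 3) = 1/4: S(13/4) = 1219/768.

1.5872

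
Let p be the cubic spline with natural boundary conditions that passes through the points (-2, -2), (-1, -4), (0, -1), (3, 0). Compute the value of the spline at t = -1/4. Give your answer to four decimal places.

Write m_i for p''(x_i). With h_i = 1, 1, 3 and divided differences Δ_i = -2, 3, 1/3, the continuity of p' gives the tridiagonal system
  1·m_0 + 4·m_1 + 1·m_2 = 6(Δ_1 - Δ_0) = 30
  1·m_1 + 8·m_2 + 3·m_3 = 6(Δ_2 - Δ_1) = -16
Natural end conditions: m_0 = m_3 = 0.
Solving: m_0 = 0, m_1 = 256/31, m_2 = -94/31, m_3 = 0.
On [-1, 0], p(t) = -4 + 70/93·(t + 1) + 128/31·(t + 1)² - 175/93·(t + 1)³.
With (t + 1) = 3/4: p(-1/4) = -3783/1984.

-1.9068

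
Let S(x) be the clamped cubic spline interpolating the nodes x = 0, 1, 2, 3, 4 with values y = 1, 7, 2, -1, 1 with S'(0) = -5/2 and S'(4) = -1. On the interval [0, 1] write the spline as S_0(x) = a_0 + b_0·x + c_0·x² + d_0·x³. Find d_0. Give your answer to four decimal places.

-11.3482

Put σ_i = S'' at the i-th knot. Here h = (1, 1, 1, 1) and Δ = (6, -5, -3, 2), so the interior equations h_(i-1)·σ_(i-1) + 2(h_(i-1)+h_i)·σ_i + h_i·σ_(i+1) = 6(Δ_i − Δ_(i-1)) read
  1·σ_0 + 4·σ_1 + 1·σ_2 = 6(Δ_1 - Δ_0) = -66
  1·σ_1 + 4·σ_2 + 1·σ_3 = 6(Δ_2 - Δ_1) = 12
  1·σ_2 + 4·σ_3 + 1·σ_4 = 6(Δ_3 - Δ_2) = 30
Clamped end conditions give two more equations: 2h_0·σ_0 + h_0·σ_1 = 6(Δ_0 - S'(0)) = 51 and h_3·σ_3 + 2h_3·σ_4 = 6(S'(4) - Δ_3) = -18.
Solving the tridiagonal system: σ_0 = 2223/56, σ_1 = -795/28, σ_2 = 63/8, σ_3 = 249/28, σ_4 = -753/56.
On [0, 1], with S_0(x) = a_0 + b_0·x + c_0·x² + d_0·x³: c_0 = σ_0/2 = 2223/112, d_0 = (σ_1 - σ_0)/(6h_0) = -1271/112, b_0 = Δ_0 - h_0(2σ_0 + σ_1)/6 = -5/2.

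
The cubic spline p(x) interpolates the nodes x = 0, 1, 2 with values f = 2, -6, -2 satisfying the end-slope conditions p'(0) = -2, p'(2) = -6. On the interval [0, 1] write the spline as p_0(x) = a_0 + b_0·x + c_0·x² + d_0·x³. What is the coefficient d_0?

13

Let M_i = p''(x_i). Step sizes h_i = 1, 1; slopes of the chords Δ_i = (y_(i+1) - y_i)/h_i = -8, 4.
  1·M_0 + 4·M_1 + 1·M_2 = 6(Δ_1 - Δ_0) = 72
Clamped end conditions give two more equations: 2h_0·M_0 + h_0·M_1 = 6(Δ_0 - p'(0)) = -36 and h_1·M_1 + 2h_1·M_2 = 6(p'(2) - Δ_1) = -60.
Solving the tridiagonal system: M_0 = -38, M_1 = 40, M_2 = -50.
On [0, 1], with p_0(x) = a_0 + b_0·x + c_0·x² + d_0·x³: c_0 = M_0/2 = -19, d_0 = (M_1 - M_0)/(6h_0) = 13, b_0 = Δ_0 - h_0(2M_0 + M_1)/6 = -2.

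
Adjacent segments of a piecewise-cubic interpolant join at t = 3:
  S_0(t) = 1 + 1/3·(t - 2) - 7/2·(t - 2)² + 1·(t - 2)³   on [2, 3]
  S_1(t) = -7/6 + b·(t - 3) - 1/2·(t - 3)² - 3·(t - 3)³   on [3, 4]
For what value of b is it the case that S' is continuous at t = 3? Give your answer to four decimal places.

S_0'(t) = 1/3 - 7·(t - 2) + 3·(t - 2)², so S_0'(3) = -11/3. On the right, S_1'(3) = b, so b = -11/3.

-3.6667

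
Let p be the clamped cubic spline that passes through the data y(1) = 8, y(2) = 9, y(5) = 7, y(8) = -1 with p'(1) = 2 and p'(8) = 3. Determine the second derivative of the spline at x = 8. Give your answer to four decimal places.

7.0753

Write m_i for p''(x_i). With h_i = 1, 3, 3 and divided differences Δ_i = 1, -2/3, -8/3, the continuity of p' gives the tridiagonal system
  1·m_0 + 8·m_1 + 3·m_2 = 6(Δ_1 - Δ_0) = -10
  3·m_1 + 12·m_2 + 3·m_3 = 6(Δ_2 - Δ_1) = -12
Clamped end conditions give two more equations: 2h_0·m_0 + h_0·m_1 = 6(Δ_0 - p'(1)) = -6 and h_2·m_2 + 2h_2·m_3 = 6(p'(8) - Δ_2) = 34.
Solving the tridiagonal system: m_0 = -96/31, m_1 = 6/31, m_2 = -262/93, m_3 = 658/93.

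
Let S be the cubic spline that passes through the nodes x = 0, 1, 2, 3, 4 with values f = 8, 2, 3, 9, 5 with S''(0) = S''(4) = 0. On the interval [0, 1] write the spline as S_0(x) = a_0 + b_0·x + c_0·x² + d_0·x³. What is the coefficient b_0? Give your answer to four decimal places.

-7.3393

With σ_i denoting the second derivative at x_i, h_i = 1, 1, 1, 1, and Δ_i = (y_(i+1) − y_i)/h_i = -6, 1, 6, -4:
  1·σ_0 + 4·σ_1 + 1·σ_2 = 6(Δ_1 - Δ_0) = 42
  1·σ_1 + 4·σ_2 + 1·σ_3 = 6(Δ_2 - Δ_1) = 30
  1·σ_2 + 4·σ_3 + 1·σ_4 = 6(Δ_3 - Δ_2) = -60
Natural end conditions: σ_0 = σ_4 = 0.
Hence σ_0 = 0, σ_1 = 225/28, σ_2 = 69/7, σ_3 = -489/28, σ_4 = 0.
On [0, 1], with S_0(x) = a_0 + b_0·x + c_0·x² + d_0·x³: c_0 = σ_0/2 = 0, d_0 = (σ_1 - σ_0)/(6h_0) = 75/56, b_0 = Δ_0 - h_0(2σ_0 + σ_1)/6 = -411/56.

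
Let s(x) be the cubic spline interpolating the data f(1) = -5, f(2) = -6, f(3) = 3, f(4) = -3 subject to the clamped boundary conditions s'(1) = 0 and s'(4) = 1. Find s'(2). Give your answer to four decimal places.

Let m_i = s''(x_i). Step sizes h_i = 1, 1, 1; slopes of the chords Δ_i = (y_(i+1) - y_i)/h_i = -1, 9, -6.
  1·m_0 + 4·m_1 + 1·m_2 = 6(Δ_1 - Δ_0) = 60
  1·m_1 + 4·m_2 + 1·m_3 = 6(Δ_2 - Δ_1) = -90
Clamped end conditions give two more equations: 2h_0·m_0 + h_0·m_1 = 6(Δ_0 - s'(1)) = -6 and h_2·m_2 + 2h_2·m_3 = 6(s'(4) - Δ_2) = 42.
Solving: m_0 = -266/15, m_1 = 442/15, m_2 = -602/15, m_3 = 616/15.
On [2, 3], s'(x) = b_1 + 2c_1·(x - 2) + 3d_1·(x - 2)² with b_1 = Δ_1 - h_1(2m_1 + m_2)/6 = 88/15, c_1 = m_1/2 = 221/15, d_1 = (m_2 - m_1)/(6h_1) = -58/5. So s'(2) = 88/15.

5.8667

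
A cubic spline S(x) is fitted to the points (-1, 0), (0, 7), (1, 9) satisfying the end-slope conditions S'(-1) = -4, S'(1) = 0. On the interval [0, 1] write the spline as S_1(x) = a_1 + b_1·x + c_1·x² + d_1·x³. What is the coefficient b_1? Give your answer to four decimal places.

With M_i denoting the second derivative at x_i, h_i = 1, 1, and Δ_i = (y_(i+1) − y_i)/h_i = 7, 2:
  1·M_0 + 4·M_1 + 1·M_2 = 6(Δ_1 - Δ_0) = -30
Clamped end conditions give two more equations: 2h_0·M_0 + h_0·M_1 = 6(Δ_0 - S'(-1)) = 66 and h_1·M_1 + 2h_1·M_2 = 6(S'(1) - Δ_1) = -12.
Solving the tridiagonal system: M_0 = 85/2, M_1 = -19, M_2 = 7/2.
On [0, 1], with S_1(x) = a_1 + b_1·x + c_1·x² + d_1·x³: c_1 = M_1/2 = -19/2, d_1 = (M_2 - M_1)/(6h_1) = 15/4, b_1 = Δ_1 - h_1(2M_1 + M_2)/6 = 31/4.

7.7500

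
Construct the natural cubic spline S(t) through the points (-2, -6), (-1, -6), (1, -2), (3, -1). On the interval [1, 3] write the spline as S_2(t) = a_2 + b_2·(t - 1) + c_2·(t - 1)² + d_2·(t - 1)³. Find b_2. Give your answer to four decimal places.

With M_i denoting the second derivative at x_i, h_i = 1, 2, 2, and Δ_i = (y_(i+1) − y_i)/h_i = 0, 2, 1/2:
  1·M_0 + 6·M_1 + 2·M_2 = 6(Δ_1 - Δ_0) = 12
  2·M_1 + 8·M_2 + 2·M_3 = 6(Δ_2 - Δ_1) = -9
Natural end conditions: M_0 = M_3 = 0.
Forward elimination and back-substitution give M_0 = 0, M_1 = 57/22, M_2 = -39/22, M_3 = 0.
On [1, 3], with S_2(t) = a_2 + b_2·(t - 1) + c_2·(t - 1)² + d_2·(t - 1)³: c_2 = M_2/2 = -39/44, d_2 = (M_3 - M_2)/(6h_2) = 13/88, b_2 = Δ_2 - h_2(2M_2 + M_3)/6 = 37/22.

1.6818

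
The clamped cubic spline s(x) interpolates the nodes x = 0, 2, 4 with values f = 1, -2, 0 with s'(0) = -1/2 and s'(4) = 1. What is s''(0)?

Let M_i = s''(x_i). Step sizes h_i = 2, 2; slopes of the chords Δ_i = (y_(i+1) - y_i)/h_i = -3/2, 1.
  2·M_0 + 8·M_1 + 2·M_2 = 6(Δ_1 - Δ_0) = 15
Clamped end conditions give two more equations: 2h_0·M_0 + h_0·M_1 = 6(Δ_0 - s'(0)) = -6 and h_1·M_1 + 2h_1·M_2 = 6(s'(4) - Δ_1) = 0.
Hence M_0 = -3, M_1 = 3, M_2 = -3/2.

-3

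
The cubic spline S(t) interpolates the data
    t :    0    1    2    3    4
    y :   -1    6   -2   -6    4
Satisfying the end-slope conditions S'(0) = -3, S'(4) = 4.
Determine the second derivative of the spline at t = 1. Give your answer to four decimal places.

With m_i denoting the second derivative at x_i, h_i = 1, 1, 1, 1, and Δ_i = (y_(i+1) − y_i)/h_i = 7, -8, -4, 10:
  1·m_0 + 4·m_1 + 1·m_2 = 6(Δ_1 - Δ_0) = -90
  1·m_1 + 4·m_2 + 1·m_3 = 6(Δ_2 - Δ_1) = 24
  1·m_2 + 4·m_3 + 1·m_4 = 6(Δ_3 - Δ_2) = 84
Clamped end conditions give two more equations: 2h_0·m_0 + h_0·m_1 = 6(Δ_0 - S'(0)) = 60 and h_3·m_3 + 2h_3·m_4 = 6(S'(4) - Δ_3) = -36.
Hence m_0 = 677/14, m_1 = -257/7, m_2 = 17/2, m_3 = 187/7, m_4 = -439/14.

-36.7143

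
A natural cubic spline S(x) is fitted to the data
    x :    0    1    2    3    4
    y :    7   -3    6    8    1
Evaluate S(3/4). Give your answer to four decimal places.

-2.2813

Write σ_i for S''(x_i). With h_i = 1, 1, 1, 1 and divided differences Δ_i = -10, 9, 2, -7, the continuity of S' gives the tridiagonal system
  1·σ_0 + 4·σ_1 + 1·σ_2 = 6(Δ_1 - Δ_0) = 114
  1·σ_1 + 4·σ_2 + 1·σ_3 = 6(Δ_2 - Δ_1) = -42
  1·σ_2 + 4·σ_3 + 1·σ_4 = 6(Δ_3 - Δ_2) = -54
Natural end conditions: σ_0 = σ_4 = 0.
Hence σ_0 = 0, σ_1 = 228/7, σ_2 = -114/7, σ_3 = -66/7, σ_4 = 0.
On [0, 1], S(x) = 7 - 108/7·x + 0·x² + 38/7·x³.
With x = 3/4: S(3/4) = -73/32.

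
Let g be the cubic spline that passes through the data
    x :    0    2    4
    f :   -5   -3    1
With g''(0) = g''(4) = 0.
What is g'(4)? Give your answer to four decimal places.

2.2500

With m_i denoting the second derivative at x_i, h_i = 2, 2, and Δ_i = (y_(i+1) − y_i)/h_i = 1, 2:
  2·m_0 + 8·m_1 + 2·m_2 = 6(Δ_1 - Δ_0) = 6
Natural end conditions: m_0 = m_2 = 0.
Hence m_0 = 0, m_1 = 3/4, m_2 = 0.
On [2, 4], g'(x) = b_1 + 2c_1·(x - 2) + 3d_1·(x - 2)² with b_1 = Δ_1 - h_1(2m_1 + m_2)/6 = 3/2, c_1 = m_1/2 = 3/8, d_1 = (m_2 - m_1)/(6h_1) = -1/16. So g'(4) = 9/4.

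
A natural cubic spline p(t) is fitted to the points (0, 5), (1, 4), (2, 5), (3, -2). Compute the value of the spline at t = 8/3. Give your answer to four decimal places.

1.0049

Write M_i for p''(x_i). With h_i = 1, 1, 1 and divided differences Δ_i = -1, 1, -7, the continuity of p' gives the tridiagonal system
  1·M_0 + 4·M_1 + 1·M_2 = 6(Δ_1 - Δ_0) = 12
  1·M_1 + 4·M_2 + 1·M_3 = 6(Δ_2 - Δ_1) = -48
Natural end conditions: M_0 = M_3 = 0.
Hence M_0 = 0, M_1 = 32/5, M_2 = -68/5, M_3 = 0.
On [2, 3], p(t) = 5 - 37/15·(t - 2) - 34/5·(t - 2)² + 34/15·(t - 2)³.
With (t - 2) = 2/3: p(8/3) = 407/405.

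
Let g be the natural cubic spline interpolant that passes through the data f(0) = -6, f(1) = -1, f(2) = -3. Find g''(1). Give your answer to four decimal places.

-10.5000

Write σ_i for g''(x_i). With h_i = 1, 1 and divided differences Δ_i = 5, -2, the continuity of g' gives the tridiagonal system
  1·σ_0 + 4·σ_1 + 1·σ_2 = 6(Δ_1 - Δ_0) = -42
Natural end conditions: σ_0 = σ_2 = 0.
Hence σ_0 = 0, σ_1 = -21/2, σ_2 = 0.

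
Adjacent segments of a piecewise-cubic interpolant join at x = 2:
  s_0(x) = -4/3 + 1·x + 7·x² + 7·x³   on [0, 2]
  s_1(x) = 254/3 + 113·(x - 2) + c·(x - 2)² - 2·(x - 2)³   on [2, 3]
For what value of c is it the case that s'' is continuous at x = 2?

49

s_0''(x) = 14 + 42·x, so s_0''(2) = 98. On the right, s_1''(2) = 2c, so c = 49.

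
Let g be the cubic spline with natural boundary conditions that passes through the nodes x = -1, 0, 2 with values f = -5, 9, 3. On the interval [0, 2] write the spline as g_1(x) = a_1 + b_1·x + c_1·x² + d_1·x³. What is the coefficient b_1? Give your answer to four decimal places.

8.3333

Let σ_i = g''(x_i). Step sizes h_i = 1, 2; slopes of the chords Δ_i = (y_(i+1) - y_i)/h_i = 14, -3.
  1·σ_0 + 6·σ_1 + 2·σ_2 = 6(Δ_1 - Δ_0) = -102
Natural end conditions: σ_0 = σ_2 = 0.
Forward elimination and back-substitution give σ_0 = 0, σ_1 = -17, σ_2 = 0.
On [0, 2], with g_1(x) = a_1 + b_1·x + c_1·x² + d_1·x³: c_1 = σ_1/2 = -17/2, d_1 = (σ_2 - σ_1)/(6h_1) = 17/12, b_1 = Δ_1 - h_1(2σ_1 + σ_2)/6 = 25/3.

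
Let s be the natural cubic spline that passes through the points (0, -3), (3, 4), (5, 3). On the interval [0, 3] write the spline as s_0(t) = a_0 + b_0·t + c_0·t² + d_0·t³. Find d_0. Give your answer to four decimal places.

-0.0944

Let σ_i = s''(x_i). Step sizes h_i = 3, 2; slopes of the chords Δ_i = (y_(i+1) - y_i)/h_i = 7/3, -1/2.
  3·σ_0 + 10·σ_1 + 2·σ_2 = 6(Δ_1 - Δ_0) = -17
Natural end conditions: σ_0 = σ_2 = 0.
Solving the tridiagonal system: σ_0 = 0, σ_1 = -17/10, σ_2 = 0.
On [0, 3], with s_0(t) = a_0 + b_0·t + c_0·t² + d_0·t³: c_0 = σ_0/2 = 0, d_0 = (σ_1 - σ_0)/(6h_0) = -17/180, b_0 = Δ_0 - h_0(2σ_0 + σ_1)/6 = 191/60.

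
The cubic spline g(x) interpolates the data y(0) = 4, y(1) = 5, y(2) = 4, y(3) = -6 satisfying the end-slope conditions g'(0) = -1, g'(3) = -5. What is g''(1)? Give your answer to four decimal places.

Put M_i = g'' at the i-th knot. Here h = (1, 1, 1) and Δ = (1, -1, -10), so the interior equations h_(i-1)·M_(i-1) + 2(h_(i-1)+h_i)·M_i + h_i·M_(i+1) = 6(Δ_i − Δ_(i-1)) read
  1·M_0 + 4·M_1 + 1·M_2 = 6(Δ_1 - Δ_0) = -12
  1·M_1 + 4·M_2 + 1·M_3 = 6(Δ_2 - Δ_1) = -54
Clamped end conditions give two more equations: 2h_0·M_0 + h_0·M_1 = 6(Δ_0 - g'(0)) = 12 and h_2·M_2 + 2h_2·M_3 = 6(g'(3) - Δ_2) = 30.
Hence M_0 = 86/15, M_1 = 8/15, M_2 = -298/15, M_3 = 374/15.

0.5333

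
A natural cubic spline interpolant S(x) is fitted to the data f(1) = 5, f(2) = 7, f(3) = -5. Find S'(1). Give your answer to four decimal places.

Write σ_i for S''(x_i). With h_i = 1, 1 and divided differences Δ_i = 2, -12, the continuity of S' gives the tridiagonal system
  1·σ_0 + 4·σ_1 + 1·σ_2 = 6(Δ_1 - Δ_0) = -84
Natural end conditions: σ_0 = σ_2 = 0.
Forward elimination and back-substitution give σ_0 = 0, σ_1 = -21, σ_2 = 0.
On [1, 2], S'(x) = b_0 + 2c_0·(x - 1) + 3d_0·(x - 1)² with b_0 = Δ_0 - h_0(2σ_0 + σ_1)/6 = 11/2, c_0 = σ_0/2 = 0, d_0 = (σ_1 - σ_0)/(6h_0) = -7/2. So S'(1) = 11/2.

5.5000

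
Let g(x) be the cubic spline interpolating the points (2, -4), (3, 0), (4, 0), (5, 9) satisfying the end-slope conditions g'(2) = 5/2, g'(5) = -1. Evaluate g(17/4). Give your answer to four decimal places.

With m_i denoting the second derivative at x_i, h_i = 1, 1, 1, and Δ_i = (y_(i+1) − y_i)/h_i = 4, 0, 9:
  1·m_0 + 4·m_1 + 1·m_2 = 6(Δ_1 - Δ_0) = -24
  1·m_1 + 4·m_2 + 1·m_3 = 6(Δ_2 - Δ_1) = 54
Clamped end conditions give two more equations: 2h_0·m_0 + h_0·m_1 = 6(Δ_0 - g'(2)) = 9 and h_2·m_2 + 2h_2·m_3 = 6(g'(5) - Δ_2) = -60.
Solving: m_0 = 38/3, m_1 = -49/3, m_2 = 86/3, m_3 = -133/3.
On [4, 5], g(x) = 0 + 41/6·(x - 4) + 43/3·(x - 4)² - 73/6·(x - 4)³.
With (x - 4) = 1/4: g(17/4) = 309/128.

2.4141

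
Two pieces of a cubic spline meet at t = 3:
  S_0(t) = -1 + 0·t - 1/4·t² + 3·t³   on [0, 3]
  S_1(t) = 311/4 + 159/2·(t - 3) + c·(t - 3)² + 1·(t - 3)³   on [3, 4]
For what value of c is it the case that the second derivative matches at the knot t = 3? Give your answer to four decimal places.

S_0''(t) = -1/2 + 18·t, so S_0''(3) = 107/2. On the right, S_1''(3) = 2c, so c = 107/4.

26.7500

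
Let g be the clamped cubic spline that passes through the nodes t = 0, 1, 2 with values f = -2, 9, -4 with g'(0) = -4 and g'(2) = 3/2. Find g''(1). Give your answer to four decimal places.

-77.5000

Write M_i for g''(x_i). With h_i = 1, 1 and divided differences Δ_i = 11, -13, the continuity of g' gives the tridiagonal system
  1·M_0 + 4·M_1 + 1·M_2 = 6(Δ_1 - Δ_0) = -144
Clamped end conditions give two more equations: 2h_0·M_0 + h_0·M_1 = 6(Δ_0 - g'(0)) = 90 and h_1·M_1 + 2h_1·M_2 = 6(g'(2) - Δ_1) = 87.
Solving the tridiagonal system: M_0 = 335/4, M_1 = -155/2, M_2 = 329/4.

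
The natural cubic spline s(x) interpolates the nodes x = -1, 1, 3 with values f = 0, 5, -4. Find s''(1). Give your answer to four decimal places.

Write σ_i for s''(x_i). With h_i = 2, 2 and divided differences Δ_i = 5/2, -9/2, the continuity of s' gives the tridiagonal system
  2·σ_0 + 8·σ_1 + 2·σ_2 = 6(Δ_1 - Δ_0) = -42
Natural end conditions: σ_0 = σ_2 = 0.
Forward elimination and back-substitution give σ_0 = 0, σ_1 = -21/4, σ_2 = 0.

-5.2500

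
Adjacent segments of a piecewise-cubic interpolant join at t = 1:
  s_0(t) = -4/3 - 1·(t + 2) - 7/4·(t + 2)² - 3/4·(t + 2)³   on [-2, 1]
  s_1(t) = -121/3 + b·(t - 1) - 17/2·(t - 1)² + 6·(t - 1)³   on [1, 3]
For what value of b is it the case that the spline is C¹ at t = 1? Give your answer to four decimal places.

s_0'(t) = -1 - 7/2·(t + 2) - 9/4·(t + 2)², so s_0'(1) = -127/4. On the right, s_1'(1) = b, so b = -127/4.

-31.7500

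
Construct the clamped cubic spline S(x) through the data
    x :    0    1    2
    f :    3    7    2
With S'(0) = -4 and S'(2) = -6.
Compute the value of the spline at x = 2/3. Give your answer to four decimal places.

Write σ_i for S''(x_i). With h_i = 1, 1 and divided differences Δ_i = 4, -5, the continuity of S' gives the tridiagonal system
  1·σ_0 + 4·σ_1 + 1·σ_2 = 6(Δ_1 - Δ_0) = -54
Clamped end conditions give two more equations: 2h_0·σ_0 + h_0·σ_1 = 6(Δ_0 - S'(0)) = 48 and h_1·σ_1 + 2h_1·σ_2 = 6(S'(2) - Δ_1) = -6.
Forward elimination and back-substitution give σ_0 = 73/2, σ_1 = -25, σ_2 = 19/2.
On [0, 1], S(x) = 3 - 4·x + 73/4·x² - 41/4·x³.
With x = 2/3: S(2/3) = 146/27.

5.4074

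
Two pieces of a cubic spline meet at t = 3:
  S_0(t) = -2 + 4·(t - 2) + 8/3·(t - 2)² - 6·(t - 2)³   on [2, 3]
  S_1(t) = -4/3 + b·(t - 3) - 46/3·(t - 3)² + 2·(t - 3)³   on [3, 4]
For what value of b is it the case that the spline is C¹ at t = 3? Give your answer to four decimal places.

S_0'(t) = 4 + 16/3·(t - 2) - 18·(t - 2)², so S_0'(3) = -26/3. On the right, S_1'(3) = b, so b = -26/3.

-8.6667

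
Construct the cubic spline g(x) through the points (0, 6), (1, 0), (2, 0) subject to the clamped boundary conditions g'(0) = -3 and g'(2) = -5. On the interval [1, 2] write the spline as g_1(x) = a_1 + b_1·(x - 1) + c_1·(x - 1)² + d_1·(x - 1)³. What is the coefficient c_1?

Put M_i = g'' at the i-th knot. Here h = (1, 1) and Δ = (-6, 0), so the interior equations h_(i-1)·M_(i-1) + 2(h_(i-1)+h_i)·M_i + h_i·M_(i+1) = 6(Δ_i − Δ_(i-1)) read
  1·M_0 + 4·M_1 + 1·M_2 = 6(Δ_1 - Δ_0) = 36
Clamped end conditions give two more equations: 2h_0·M_0 + h_0·M_1 = 6(Δ_0 - g'(0)) = -18 and h_1·M_1 + 2h_1·M_2 = 6(g'(2) - Δ_1) = -30.
Solving the tridiagonal system: M_0 = -19, M_1 = 20, M_2 = -25.
On [1, 2], with g_1(x) = a_1 + b_1·(x - 1) + c_1·(x - 1)² + d_1·(x - 1)³: c_1 = M_1/2 = 10, d_1 = (M_2 - M_1)/(6h_1) = -15/2, b_1 = Δ_1 - h_1(2M_1 + M_2)/6 = -5/2.

10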